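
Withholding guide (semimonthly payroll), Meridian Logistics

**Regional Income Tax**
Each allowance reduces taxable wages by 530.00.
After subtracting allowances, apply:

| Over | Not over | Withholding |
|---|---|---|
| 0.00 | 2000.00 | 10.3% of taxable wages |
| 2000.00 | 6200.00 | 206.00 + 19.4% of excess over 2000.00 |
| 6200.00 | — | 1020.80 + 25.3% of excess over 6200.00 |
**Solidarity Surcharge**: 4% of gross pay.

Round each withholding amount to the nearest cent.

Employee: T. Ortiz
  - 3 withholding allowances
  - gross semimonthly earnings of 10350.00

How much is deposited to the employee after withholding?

Regional Income Tax: taxable = 10350.00 − 3×530.00 = 8760.00
  1020.80 + 25.3% × (8760.00 − 6200.00) = 1020.80 + 25.3% × 2560.00 = 1668.48
Solidarity Surcharge: 4% × 10350.00 = 414.00
Total withheld: 1668.48 + 414.00 = 2082.48
Net pay: 10350.00 − 2082.48 = 8267.52

8267.52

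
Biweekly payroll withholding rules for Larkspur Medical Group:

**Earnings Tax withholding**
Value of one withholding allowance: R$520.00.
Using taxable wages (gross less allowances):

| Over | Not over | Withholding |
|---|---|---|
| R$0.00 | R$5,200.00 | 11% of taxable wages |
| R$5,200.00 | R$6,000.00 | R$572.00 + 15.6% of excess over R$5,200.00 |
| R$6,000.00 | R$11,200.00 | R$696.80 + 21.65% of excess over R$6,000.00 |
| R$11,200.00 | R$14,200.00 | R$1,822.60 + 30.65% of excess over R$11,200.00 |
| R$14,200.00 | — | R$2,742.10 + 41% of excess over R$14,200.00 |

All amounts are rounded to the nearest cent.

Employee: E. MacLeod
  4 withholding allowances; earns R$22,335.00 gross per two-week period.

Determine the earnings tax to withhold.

Earnings Tax: taxable = R$22,335.00 − 4×R$520.00 = R$20,255.00
  R$2,742.10 + 41% × (R$20,255.00 − R$14,200.00) = R$2,742.10 + 41% × R$6,055.00 = R$5,224.65

R$5,224.65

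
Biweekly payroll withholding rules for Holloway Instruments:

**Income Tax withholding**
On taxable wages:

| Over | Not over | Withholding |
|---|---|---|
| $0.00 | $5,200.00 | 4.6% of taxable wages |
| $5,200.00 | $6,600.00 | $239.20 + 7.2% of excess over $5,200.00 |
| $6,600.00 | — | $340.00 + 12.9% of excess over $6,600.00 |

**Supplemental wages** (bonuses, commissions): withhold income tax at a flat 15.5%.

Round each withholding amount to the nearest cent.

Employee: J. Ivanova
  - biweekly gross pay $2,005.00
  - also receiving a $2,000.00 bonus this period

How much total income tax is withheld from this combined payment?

Income Tax: taxable = $2,005.00
  4.6% × $2,005.00 = $92.23
Supplemental (15.5% flat on bonus): 15.5% × $2,000.00 = $310.00
Total income tax: $92.23 + $310.00 = $402.23

$402.23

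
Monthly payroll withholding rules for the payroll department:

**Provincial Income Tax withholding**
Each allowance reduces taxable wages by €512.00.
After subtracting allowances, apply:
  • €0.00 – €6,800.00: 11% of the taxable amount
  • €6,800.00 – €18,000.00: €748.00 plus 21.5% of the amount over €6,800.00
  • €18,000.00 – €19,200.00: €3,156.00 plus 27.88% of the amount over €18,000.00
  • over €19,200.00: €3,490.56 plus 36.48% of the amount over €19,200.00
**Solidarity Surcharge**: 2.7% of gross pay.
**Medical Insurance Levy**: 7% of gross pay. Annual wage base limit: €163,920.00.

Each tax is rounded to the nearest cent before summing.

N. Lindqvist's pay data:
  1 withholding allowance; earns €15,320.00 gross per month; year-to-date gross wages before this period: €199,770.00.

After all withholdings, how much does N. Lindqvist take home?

€12,436.64

Provincial Income Tax: taxable = €15,320.00 − 1×€512.00 = €14,808.00
  €748.00 + 21.5% × (€14,808.00 − €6,800.00) = €748.00 + 21.5% × €8,008.00 = €2,469.72
Solidarity Surcharge: 2.7% × €15,320.00 = €413.64
Medical Insurance Levy: YTD €199,770.00 ≥ cap €163,920.00 → €0.00
Total withheld: €2,469.72 + €413.64 + €0.00 = €2,883.36
Net pay: €15,320.00 − €2,883.36 = €12,436.64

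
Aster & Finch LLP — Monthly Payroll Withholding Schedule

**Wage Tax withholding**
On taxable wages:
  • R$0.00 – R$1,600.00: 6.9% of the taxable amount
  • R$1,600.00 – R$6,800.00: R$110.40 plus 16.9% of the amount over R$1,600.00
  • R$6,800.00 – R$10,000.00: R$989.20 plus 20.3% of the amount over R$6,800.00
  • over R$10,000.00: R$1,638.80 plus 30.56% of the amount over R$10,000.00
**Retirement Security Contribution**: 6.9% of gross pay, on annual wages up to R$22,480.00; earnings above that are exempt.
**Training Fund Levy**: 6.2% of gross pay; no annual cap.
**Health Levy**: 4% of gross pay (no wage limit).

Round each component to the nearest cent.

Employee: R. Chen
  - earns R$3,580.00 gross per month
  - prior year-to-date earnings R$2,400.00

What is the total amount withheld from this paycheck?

Wage Tax: taxable = R$3,580.00
  R$110.40 + 16.9% × (R$3,580.00 − R$1,600.00) = R$110.40 + 16.9% × R$1,980.00 = R$445.02
Retirement Security Contribution: 6.9% × R$3,580.00 = R$247.02
Training Fund Levy: 6.2% × R$3,580.00 = R$221.96
Health Levy: 4% × R$3,580.00 = R$143.20
Total: R$445.02 + R$247.02 + R$221.96 + R$143.20 = R$1,057.20

R$1,057.20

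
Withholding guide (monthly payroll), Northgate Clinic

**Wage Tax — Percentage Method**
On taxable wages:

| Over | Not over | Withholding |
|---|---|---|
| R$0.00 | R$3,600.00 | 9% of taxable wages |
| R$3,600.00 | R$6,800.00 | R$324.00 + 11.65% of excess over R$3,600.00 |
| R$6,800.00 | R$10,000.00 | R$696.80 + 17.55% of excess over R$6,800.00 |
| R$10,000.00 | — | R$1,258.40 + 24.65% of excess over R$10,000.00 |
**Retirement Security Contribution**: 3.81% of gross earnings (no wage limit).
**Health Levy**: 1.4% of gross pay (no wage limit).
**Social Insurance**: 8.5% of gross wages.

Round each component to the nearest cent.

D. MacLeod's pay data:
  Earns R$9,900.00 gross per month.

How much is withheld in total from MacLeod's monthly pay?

Wage Tax: taxable = R$9,900.00
  R$696.80 + 17.55% × (R$9,900.00 − R$6,800.00) = R$696.80 + 17.55% × R$3,100.00 = R$1,240.85
Retirement Security Contribution: 3.81% × R$9,900.00 = R$377.19
Health Levy: 1.4% × R$9,900.00 = R$138.60
Social Insurance: 8.5% × R$9,900.00 = R$841.50
Total: R$1,240.85 + R$377.19 + R$138.60 + R$841.50 = R$2,598.14

R$2,598.14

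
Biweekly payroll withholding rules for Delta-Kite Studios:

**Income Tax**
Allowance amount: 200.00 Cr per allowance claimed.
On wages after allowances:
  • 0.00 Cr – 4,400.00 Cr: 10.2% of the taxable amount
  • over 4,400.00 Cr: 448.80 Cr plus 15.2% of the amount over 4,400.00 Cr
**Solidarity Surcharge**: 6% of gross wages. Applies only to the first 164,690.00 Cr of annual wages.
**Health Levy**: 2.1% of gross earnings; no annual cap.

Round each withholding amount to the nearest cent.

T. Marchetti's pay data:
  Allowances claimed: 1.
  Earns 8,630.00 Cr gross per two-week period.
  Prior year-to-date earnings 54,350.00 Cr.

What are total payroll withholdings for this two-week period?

Income Tax: taxable = 8,630.00 Cr − 1×200.00 Cr = 8,430.00 Cr
  448.80 Cr + 15.2% × (8,430.00 Cr − 4,400.00 Cr) = 448.80 Cr + 15.2% × 4,030.00 Cr = 1,061.36 Cr
Solidarity Surcharge: 6% × 8,630.00 Cr = 517.80 Cr
Health Levy: 2.1% × 8,630.00 Cr = 181.23 Cr
Total: 1,061.36 Cr + 517.80 Cr + 181.23 Cr = 1,760.39 Cr

1,760.39 Cr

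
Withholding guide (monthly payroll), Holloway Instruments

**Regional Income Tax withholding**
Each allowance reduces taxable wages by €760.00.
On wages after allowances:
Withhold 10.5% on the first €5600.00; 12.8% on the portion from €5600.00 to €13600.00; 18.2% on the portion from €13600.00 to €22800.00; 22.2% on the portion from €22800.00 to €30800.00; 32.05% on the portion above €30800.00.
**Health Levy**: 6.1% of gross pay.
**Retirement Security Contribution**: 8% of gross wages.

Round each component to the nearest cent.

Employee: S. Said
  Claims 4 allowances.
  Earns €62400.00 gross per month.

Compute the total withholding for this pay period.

Regional Income Tax: taxable = €62400.00 − 4×€760.00 = €59360.00
  €5062.40 + 32.05% × (€59360.00 − €30800.00) = €5062.40 + 32.05% × €28560.00 = €14215.88
Health Levy: 6.1% × €62400.00 = €3806.40
Retirement Security Contribution: 8% × €62400.00 = €4992.00
Total: €14215.88 + €3806.40 + €4992.00 = €23014.28

€23014.28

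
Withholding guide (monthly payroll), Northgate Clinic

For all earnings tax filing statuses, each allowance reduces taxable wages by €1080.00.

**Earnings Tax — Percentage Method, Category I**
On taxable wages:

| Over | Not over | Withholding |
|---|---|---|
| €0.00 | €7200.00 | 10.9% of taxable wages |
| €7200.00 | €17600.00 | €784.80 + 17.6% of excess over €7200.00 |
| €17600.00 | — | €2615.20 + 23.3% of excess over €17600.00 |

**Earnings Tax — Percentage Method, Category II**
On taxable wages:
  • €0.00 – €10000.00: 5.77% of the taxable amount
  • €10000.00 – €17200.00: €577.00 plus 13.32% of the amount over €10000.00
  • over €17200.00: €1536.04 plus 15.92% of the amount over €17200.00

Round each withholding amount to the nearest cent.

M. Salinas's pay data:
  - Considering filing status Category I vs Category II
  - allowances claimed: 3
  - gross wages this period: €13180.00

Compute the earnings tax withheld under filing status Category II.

€573.54

Earnings Tax (Category II): taxable = €13180.00 − 3×€1080.00 = €9940.00
  5.77% × €9940.00 = €573.54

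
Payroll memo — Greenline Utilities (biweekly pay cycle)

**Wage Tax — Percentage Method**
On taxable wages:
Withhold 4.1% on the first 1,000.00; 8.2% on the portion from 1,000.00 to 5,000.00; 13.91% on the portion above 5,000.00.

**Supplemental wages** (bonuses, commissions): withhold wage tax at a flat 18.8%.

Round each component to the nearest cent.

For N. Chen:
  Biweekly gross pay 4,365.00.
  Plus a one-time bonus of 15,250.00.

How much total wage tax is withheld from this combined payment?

3,183.93

Wage Tax: taxable = 4,365.00
  41.00 + 8.2% × (4,365.00 − 1,000.00) = 41.00 + 8.2% × 3,365.00 = 316.93
Supplemental (18.8% flat on bonus): 18.8% × 15,250.00 = 2,867.00
Total wage tax: 316.93 + 2,867.00 = 3,183.93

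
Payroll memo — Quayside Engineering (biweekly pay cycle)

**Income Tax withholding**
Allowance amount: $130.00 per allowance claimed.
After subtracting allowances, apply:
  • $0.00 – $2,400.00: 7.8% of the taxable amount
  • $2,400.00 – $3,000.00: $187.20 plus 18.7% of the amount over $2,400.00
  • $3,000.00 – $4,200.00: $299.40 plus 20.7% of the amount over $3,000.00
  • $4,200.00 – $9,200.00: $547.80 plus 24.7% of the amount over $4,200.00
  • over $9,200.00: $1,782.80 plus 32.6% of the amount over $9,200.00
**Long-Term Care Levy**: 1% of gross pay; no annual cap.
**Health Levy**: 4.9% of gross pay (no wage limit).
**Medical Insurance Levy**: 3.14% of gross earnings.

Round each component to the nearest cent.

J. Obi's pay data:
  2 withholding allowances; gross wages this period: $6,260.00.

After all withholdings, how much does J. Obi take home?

Income Tax: taxable = $6,260.00 − 2×$130.00 = $6,000.00
  $547.80 + 24.7% × ($6,000.00 − $4,200.00) = $547.80 + 24.7% × $1,800.00 = $992.40
Long-Term Care Levy: 1% × $6,260.00 = $62.60
Health Levy: 4.9% × $6,260.00 = $306.74
Medical Insurance Levy: 3.14% × $6,260.00 = $196.56
Total withheld: $992.40 + $62.60 + $306.74 + $196.56 = $1,558.30
Net pay: $6,260.00 − $1,558.30 = $4,701.70

$4,701.70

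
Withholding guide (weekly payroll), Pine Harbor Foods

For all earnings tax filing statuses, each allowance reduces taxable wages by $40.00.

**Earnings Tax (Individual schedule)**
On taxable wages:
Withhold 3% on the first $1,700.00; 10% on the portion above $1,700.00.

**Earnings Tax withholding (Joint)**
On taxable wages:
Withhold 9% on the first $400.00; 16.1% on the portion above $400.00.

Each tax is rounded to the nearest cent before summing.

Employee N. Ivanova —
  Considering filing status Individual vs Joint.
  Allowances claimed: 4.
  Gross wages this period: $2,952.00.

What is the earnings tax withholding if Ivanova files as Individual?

$160.20

Earnings Tax (Individual): taxable = $2,952.00 − 4×$40.00 = $2,792.00
  $51.00 + 10% × ($2,792.00 − $1,700.00) = $51.00 + 10% × $1,092.00 = $160.20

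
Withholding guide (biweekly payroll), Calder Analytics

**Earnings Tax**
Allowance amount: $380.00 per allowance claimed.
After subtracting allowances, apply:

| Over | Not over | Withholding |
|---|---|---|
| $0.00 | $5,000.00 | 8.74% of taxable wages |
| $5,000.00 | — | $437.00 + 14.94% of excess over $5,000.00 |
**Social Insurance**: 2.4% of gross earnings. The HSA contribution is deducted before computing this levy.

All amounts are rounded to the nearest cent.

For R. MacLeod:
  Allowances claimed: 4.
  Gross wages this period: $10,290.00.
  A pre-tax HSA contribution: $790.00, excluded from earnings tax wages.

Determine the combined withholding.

Earnings Tax: taxable = $10,290.00 − $790.00 − 4×$380.00 = $7,980.00
  $437.00 + 14.94% × ($7,980.00 − $5,000.00) = $437.00 + 14.94% × $2,980.00 = $882.21
Social Insurance: 2.4% × $9,500.00 = $228.00
Total: $882.21 + $228.00 = $1,110.21

$1,110.21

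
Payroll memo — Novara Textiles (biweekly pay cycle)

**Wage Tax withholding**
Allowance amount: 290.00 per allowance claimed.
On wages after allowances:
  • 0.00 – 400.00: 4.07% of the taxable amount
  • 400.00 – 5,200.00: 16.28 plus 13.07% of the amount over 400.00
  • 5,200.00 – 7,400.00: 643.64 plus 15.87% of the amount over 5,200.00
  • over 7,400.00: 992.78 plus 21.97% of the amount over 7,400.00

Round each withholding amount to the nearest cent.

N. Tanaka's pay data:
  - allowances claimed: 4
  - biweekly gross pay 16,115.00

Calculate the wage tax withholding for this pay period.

2,652.61

Wage Tax: taxable = 16,115.00 − 4×290.00 = 14,955.00
  992.78 + 21.97% × (14,955.00 − 7,400.00) = 992.78 + 21.97% × 7,555.00 = 2,652.61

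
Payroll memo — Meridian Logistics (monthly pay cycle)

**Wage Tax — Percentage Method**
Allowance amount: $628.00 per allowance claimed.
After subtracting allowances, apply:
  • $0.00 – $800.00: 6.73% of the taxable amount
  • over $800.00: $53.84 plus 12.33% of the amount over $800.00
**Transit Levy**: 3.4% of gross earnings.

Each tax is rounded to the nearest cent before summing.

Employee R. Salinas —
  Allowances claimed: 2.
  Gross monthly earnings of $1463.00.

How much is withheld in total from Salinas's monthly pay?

Wage Tax: taxable = $1463.00 − 2×$628.00 = $207.00
  6.73% × $207.00 = $13.93
Transit Levy: 3.4% × $1463.00 = $49.74
Total: $13.93 + $49.74 = $63.67

$63.67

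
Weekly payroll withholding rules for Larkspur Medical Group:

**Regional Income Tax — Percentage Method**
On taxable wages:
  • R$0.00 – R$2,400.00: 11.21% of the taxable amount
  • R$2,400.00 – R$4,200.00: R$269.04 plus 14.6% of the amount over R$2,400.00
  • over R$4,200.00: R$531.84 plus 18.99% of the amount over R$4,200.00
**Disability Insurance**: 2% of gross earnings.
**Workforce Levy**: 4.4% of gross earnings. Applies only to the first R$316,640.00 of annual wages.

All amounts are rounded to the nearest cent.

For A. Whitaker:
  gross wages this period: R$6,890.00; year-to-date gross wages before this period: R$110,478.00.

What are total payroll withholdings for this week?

Regional Income Tax: taxable = R$6,890.00
  R$531.84 + 18.99% × (R$6,890.00 − R$4,200.00) = R$531.84 + 18.99% × R$2,690.00 = R$1,042.67
Disability Insurance: 2% × R$6,890.00 = R$137.80
Workforce Levy: 4.4% × R$6,890.00 = R$303.16
Total: R$1,042.67 + R$137.80 + R$303.16 = R$1,483.63

R$1,483.63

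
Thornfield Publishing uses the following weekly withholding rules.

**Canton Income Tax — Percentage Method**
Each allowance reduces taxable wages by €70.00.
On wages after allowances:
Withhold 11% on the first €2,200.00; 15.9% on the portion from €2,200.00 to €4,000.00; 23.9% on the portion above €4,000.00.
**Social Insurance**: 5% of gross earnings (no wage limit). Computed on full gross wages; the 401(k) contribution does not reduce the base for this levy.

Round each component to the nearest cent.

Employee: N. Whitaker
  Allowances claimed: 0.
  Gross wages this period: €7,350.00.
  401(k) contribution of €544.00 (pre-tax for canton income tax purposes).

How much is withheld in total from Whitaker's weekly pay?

€1,566.33

Canton Income Tax: taxable = €7,350.00 − €544.00 = €6,806.00
  €528.20 + 23.9% × (€6,806.00 − €4,000.00) = €528.20 + 23.9% × €2,806.00 = €1,198.83
Social Insurance: 5% × €7,350.00 = €367.50
Total: €1,198.83 + €367.50 = €1,566.33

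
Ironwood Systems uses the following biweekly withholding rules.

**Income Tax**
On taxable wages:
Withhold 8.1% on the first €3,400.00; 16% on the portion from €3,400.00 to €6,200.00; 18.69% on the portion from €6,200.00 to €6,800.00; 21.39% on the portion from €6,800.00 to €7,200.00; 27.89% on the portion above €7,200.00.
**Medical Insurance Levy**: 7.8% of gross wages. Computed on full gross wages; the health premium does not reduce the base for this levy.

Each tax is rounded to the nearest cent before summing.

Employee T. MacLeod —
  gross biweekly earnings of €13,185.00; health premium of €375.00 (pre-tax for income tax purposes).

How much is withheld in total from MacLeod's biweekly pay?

€3,514.16

Income Tax: taxable = €13,185.00 − €375.00 = €12,810.00
  €921.10 + 27.89% × (€12,810.00 − €7,200.00) = €921.10 + 27.89% × €5,610.00 = €2,485.73
Medical Insurance Levy: 7.8% × €13,185.00 = €1,028.43
Total: €2,485.73 + €1,028.43 = €3,514.16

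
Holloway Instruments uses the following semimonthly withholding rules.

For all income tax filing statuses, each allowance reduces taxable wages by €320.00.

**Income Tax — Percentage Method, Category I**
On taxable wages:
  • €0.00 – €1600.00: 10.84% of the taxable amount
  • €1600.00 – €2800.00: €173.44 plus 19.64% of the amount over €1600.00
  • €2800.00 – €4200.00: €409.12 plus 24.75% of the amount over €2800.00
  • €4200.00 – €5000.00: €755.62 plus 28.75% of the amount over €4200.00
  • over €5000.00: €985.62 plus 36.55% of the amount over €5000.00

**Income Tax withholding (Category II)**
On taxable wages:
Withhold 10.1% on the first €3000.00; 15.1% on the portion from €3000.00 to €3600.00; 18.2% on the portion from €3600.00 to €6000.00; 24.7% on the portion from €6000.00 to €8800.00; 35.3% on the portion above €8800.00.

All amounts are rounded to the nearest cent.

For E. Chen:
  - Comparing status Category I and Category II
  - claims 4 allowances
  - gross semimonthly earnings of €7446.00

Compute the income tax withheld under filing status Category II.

€871.40

Income Tax (Category II): taxable = €7446.00 − 4×€320.00 = €6166.00
  €830.40 + 24.7% × (€6166.00 − €6000.00) = €830.40 + 24.7% × €166.00 = €871.40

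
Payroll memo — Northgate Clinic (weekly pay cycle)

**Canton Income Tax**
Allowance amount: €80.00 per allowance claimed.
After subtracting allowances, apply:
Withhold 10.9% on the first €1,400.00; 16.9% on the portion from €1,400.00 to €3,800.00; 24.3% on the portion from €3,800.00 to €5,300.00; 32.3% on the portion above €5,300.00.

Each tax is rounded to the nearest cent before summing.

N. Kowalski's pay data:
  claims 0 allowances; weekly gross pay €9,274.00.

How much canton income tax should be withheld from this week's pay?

€2,206.30

Canton Income Tax: taxable = €9,274.00
  €922.70 + 32.3% × (€9,274.00 − €5,300.00) = €922.70 + 32.3% × €3,974.00 = €2,206.30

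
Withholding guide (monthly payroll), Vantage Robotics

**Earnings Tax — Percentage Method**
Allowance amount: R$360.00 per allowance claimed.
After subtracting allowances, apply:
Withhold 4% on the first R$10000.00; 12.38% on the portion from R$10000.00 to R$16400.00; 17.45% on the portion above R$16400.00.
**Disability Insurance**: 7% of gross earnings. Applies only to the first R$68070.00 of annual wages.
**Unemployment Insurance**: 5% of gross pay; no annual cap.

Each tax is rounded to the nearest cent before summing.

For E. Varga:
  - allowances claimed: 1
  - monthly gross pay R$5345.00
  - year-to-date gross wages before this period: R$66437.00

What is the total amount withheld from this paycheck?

Earnings Tax: taxable = R$5345.00 − 1×R$360.00 = R$4985.00
  4% × R$4985.00 = R$199.40
Disability Insurance: cap R$68070.00 − YTD R$66437.00 = R$1633.00 subject; 7% × R$1633.00 = R$114.31
Unemployment Insurance: 5% × R$5345.00 = R$267.25
Total: R$199.40 + R$114.31 + R$267.25 = R$580.96

R$580.96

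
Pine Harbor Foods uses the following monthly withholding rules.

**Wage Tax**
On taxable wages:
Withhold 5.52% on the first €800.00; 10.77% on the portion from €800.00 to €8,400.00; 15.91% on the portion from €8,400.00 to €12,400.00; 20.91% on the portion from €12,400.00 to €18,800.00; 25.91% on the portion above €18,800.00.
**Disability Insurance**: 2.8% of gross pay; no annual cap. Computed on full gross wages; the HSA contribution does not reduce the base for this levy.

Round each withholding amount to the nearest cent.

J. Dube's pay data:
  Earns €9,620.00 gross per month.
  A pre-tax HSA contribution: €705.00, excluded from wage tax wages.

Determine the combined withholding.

€1,213.98

Wage Tax: taxable = €9,620.00 − €705.00 = €8,915.00
  €862.68 + 15.91% × (€8,915.00 − €8,400.00) = €862.68 + 15.91% × €515.00 = €944.62
Disability Insurance: 2.8% × €9,620.00 = €269.36
Total: €944.62 + €269.36 = €1,213.98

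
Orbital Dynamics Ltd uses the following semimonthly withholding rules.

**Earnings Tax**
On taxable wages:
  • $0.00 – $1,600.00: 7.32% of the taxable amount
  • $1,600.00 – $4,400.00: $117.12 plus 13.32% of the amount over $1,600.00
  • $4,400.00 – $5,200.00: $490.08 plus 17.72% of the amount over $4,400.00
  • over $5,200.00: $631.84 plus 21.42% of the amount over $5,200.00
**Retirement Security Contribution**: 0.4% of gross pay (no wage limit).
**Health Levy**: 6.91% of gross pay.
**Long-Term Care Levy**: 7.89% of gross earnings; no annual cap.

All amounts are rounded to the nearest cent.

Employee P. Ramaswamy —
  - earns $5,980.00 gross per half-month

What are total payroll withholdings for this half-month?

Earnings Tax: taxable = $5,980.00
  $631.84 + 21.42% × ($5,980.00 − $5,200.00) = $631.84 + 21.42% × $780.00 = $798.92
Retirement Security Contribution: 0.4% × $5,980.00 = $23.92
Health Levy: 6.91% × $5,980.00 = $413.22
Long-Term Care Levy: 7.89% × $5,980.00 = $471.82
Total: $798.92 + $23.92 + $413.22 + $471.82 = $1,707.88

$1,707.88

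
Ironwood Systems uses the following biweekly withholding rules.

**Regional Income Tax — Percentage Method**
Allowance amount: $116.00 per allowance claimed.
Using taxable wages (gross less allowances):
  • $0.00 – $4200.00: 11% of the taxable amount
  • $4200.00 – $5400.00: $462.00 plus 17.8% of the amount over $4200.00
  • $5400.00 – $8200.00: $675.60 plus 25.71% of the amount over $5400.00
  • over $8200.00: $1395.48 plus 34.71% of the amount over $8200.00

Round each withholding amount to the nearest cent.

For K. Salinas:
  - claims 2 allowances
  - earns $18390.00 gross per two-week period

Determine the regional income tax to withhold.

$4851.90

Regional Income Tax: taxable = $18390.00 − 2×$116.00 = $18158.00
  $1395.48 + 34.71% × ($18158.00 − $8200.00) = $1395.48 + 34.71% × $9958.00 = $4851.90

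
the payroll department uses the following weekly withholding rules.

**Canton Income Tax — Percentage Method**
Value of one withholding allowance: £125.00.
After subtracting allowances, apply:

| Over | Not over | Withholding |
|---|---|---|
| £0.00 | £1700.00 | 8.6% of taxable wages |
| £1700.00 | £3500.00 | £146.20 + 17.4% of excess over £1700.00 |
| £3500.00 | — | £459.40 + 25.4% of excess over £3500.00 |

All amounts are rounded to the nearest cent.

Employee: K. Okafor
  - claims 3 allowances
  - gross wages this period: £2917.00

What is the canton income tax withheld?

Canton Income Tax: taxable = £2917.00 − 3×£125.00 = £2542.00
  £146.20 + 17.4% × (£2542.00 − £1700.00) = £146.20 + 17.4% × £842.00 = £292.71

£292.71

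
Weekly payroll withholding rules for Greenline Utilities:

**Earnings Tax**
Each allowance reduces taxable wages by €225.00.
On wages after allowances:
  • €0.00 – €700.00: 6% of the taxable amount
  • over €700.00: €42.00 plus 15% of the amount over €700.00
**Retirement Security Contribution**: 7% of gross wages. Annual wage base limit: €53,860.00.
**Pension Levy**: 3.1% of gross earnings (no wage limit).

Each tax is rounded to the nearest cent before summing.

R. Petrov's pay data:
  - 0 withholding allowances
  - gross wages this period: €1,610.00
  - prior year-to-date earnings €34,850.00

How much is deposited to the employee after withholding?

Earnings Tax: taxable = €1,610.00
  €42.00 + 15% × (€1,610.00 − €700.00) = €42.00 + 15% × €910.00 = €178.50
Retirement Security Contribution: 7% × €1,610.00 = €112.70
Pension Levy: 3.1% × €1,610.00 = €49.91
Total withheld: €178.50 + €112.70 + €49.91 = €341.11
Net pay: €1,610.00 − €341.11 = €1,268.89

€1,268.89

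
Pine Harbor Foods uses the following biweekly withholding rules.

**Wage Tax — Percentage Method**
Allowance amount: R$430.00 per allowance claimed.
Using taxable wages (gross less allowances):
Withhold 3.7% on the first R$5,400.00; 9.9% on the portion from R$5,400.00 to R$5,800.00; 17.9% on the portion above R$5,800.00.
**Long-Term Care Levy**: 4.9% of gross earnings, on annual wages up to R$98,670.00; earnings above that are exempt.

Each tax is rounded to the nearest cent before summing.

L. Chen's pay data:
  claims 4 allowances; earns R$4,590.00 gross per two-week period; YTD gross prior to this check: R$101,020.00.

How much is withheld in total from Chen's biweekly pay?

R$106.19

Wage Tax: taxable = R$4,590.00 − 4×R$430.00 = R$2,870.00
  3.7% × R$2,870.00 = R$106.19
Long-Term Care Levy: YTD R$101,020.00 ≥ cap R$98,670.00 → R$0.00
Total: R$106.19 + R$0.00 = R$106.19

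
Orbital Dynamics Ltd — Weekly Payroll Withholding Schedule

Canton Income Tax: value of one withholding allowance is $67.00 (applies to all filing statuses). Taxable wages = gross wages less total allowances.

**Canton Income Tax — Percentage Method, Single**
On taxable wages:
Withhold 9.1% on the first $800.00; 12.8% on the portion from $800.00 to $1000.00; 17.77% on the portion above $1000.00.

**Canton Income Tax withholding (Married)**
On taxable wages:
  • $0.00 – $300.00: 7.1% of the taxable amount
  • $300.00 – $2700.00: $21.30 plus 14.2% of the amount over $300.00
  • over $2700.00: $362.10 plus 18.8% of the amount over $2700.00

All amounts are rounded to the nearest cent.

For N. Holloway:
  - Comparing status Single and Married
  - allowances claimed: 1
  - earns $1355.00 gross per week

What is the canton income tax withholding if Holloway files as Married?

Canton Income Tax (Married): taxable = $1355.00 − 1×$67.00 = $1288.00
  $21.30 + 14.2% × ($1288.00 − $300.00) = $21.30 + 14.2% × $988.00 = $161.60

$161.60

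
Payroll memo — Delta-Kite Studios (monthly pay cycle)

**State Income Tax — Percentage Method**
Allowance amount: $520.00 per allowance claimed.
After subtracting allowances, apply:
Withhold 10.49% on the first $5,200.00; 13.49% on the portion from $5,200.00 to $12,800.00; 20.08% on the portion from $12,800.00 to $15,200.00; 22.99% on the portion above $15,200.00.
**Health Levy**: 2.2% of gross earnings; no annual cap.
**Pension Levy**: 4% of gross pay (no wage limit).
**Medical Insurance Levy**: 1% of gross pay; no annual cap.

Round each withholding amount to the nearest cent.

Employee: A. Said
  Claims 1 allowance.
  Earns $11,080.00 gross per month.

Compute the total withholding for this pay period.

State Income Tax: taxable = $11,080.00 − 1×$520.00 = $10,560.00
  $545.48 + 13.49% × ($10,560.00 − $5,200.00) = $545.48 + 13.49% × $5,360.00 = $1,268.54
Health Levy: 2.2% × $11,080.00 = $243.76
Pension Levy: 4% × $11,080.00 = $443.20
Medical Insurance Levy: 1% × $11,080.00 = $110.80
Total: $1,268.54 + $243.76 + $443.20 + $110.80 = $2,066.30

$2,066.30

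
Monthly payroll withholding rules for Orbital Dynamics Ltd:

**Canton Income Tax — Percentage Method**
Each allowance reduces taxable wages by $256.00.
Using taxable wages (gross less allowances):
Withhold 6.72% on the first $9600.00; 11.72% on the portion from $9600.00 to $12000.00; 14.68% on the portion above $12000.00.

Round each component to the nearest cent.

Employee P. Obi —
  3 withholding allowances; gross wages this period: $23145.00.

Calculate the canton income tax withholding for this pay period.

Canton Income Tax: taxable = $23145.00 − 3×$256.00 = $22377.00
  $926.40 + 14.68% × ($22377.00 − $12000.00) = $926.40 + 14.68% × $10377.00 = $2449.74

$2449.74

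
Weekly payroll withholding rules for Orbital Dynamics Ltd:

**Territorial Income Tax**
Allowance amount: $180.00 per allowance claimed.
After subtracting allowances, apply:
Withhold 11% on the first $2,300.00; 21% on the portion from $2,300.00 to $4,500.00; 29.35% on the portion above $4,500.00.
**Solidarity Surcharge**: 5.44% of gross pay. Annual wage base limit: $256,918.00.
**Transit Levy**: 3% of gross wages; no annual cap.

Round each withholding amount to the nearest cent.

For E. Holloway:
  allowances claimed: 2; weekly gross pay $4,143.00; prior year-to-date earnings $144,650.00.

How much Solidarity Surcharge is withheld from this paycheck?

$225.38

Solidarity Surcharge: 5.44% × $4,143.00 = $225.38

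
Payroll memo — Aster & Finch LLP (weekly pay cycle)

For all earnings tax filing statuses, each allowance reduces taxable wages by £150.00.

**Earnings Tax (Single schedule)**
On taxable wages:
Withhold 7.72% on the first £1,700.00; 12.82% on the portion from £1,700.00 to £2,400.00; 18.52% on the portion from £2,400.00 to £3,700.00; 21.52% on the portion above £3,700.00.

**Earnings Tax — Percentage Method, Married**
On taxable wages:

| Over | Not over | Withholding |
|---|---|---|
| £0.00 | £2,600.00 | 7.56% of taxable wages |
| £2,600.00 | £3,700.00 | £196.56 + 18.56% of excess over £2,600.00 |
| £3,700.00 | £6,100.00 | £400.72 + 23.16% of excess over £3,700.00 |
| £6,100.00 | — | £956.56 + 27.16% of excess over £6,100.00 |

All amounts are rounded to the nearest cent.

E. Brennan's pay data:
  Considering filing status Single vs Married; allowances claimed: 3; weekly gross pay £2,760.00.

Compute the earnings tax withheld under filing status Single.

Earnings Tax (Single): taxable = £2,760.00 − 3×£150.00 = £2,310.00
  £131.24 + 12.82% × (£2,310.00 − £1,700.00) = £131.24 + 12.82% × £610.00 = £209.44

£209.44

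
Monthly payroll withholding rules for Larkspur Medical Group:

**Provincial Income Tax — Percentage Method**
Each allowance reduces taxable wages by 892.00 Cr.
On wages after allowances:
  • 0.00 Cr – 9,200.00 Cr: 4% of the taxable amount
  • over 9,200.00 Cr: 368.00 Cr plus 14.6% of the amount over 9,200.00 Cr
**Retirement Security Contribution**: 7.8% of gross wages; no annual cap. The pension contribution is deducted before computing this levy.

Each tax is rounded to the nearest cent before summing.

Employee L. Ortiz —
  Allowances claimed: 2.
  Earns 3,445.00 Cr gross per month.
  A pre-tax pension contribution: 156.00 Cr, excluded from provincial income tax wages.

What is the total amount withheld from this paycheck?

316.74 Cr

Provincial Income Tax: taxable = 3,445.00 Cr − 156.00 Cr − 2×892.00 Cr = 1,505.00 Cr
  4% × 1,505.00 Cr = 60.20 Cr
Retirement Security Contribution: 7.8% × 3,289.00 Cr = 256.54 Cr
Total: 60.20 Cr + 256.54 Cr = 316.74 Cr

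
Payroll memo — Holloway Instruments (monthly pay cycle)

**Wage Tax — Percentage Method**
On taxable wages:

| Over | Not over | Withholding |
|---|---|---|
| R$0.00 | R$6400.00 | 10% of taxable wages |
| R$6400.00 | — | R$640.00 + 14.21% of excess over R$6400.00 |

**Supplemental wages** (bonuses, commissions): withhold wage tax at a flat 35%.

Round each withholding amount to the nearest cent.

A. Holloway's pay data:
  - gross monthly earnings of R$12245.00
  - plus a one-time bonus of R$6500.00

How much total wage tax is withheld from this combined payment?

R$3745.57

Wage Tax: taxable = R$12245.00
  R$640.00 + 14.21% × (R$12245.00 − R$6400.00) = R$640.00 + 14.21% × R$5845.00 = R$1470.57
Supplemental (35% flat on bonus): 35% × R$6500.00 = R$2275.00
Total wage tax: R$1470.57 + R$2275.00 = R$3745.57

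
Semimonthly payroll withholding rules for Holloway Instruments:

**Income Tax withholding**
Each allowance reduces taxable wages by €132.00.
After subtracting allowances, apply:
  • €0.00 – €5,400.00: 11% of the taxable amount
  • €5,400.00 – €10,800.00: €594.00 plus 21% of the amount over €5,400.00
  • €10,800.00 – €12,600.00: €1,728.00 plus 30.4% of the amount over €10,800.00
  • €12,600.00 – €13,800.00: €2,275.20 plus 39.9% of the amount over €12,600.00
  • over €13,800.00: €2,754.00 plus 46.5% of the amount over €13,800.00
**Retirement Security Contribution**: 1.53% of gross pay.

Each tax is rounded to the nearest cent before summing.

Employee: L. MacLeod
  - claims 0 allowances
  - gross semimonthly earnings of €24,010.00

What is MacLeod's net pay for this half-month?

€16,141.00

Income Tax: taxable = €24,010.00
  €2,754.00 + 46.5% × (€24,010.00 − €13,800.00) = €2,754.00 + 46.5% × €10,210.00 = €7,501.65
Retirement Security Contribution: 1.53% × €24,010.00 = €367.35
Total withheld: €7,501.65 + €367.35 = €7,869.00
Net pay: €24,010.00 − €7,869.00 = €16,141.00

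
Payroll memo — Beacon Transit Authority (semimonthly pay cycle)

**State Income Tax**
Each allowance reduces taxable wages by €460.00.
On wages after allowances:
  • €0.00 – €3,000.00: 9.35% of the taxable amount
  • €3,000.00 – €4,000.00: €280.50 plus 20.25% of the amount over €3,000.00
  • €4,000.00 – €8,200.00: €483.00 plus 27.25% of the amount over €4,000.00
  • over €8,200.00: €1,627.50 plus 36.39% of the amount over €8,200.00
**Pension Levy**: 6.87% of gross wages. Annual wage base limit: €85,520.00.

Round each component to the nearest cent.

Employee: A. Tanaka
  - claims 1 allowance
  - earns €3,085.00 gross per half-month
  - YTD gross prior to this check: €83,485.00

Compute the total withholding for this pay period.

€385.24

State Income Tax: taxable = €3,085.00 − 1×€460.00 = €2,625.00
  9.35% × €2,625.00 = €245.44
Pension Levy: cap €85,520.00 − YTD €83,485.00 = €2,035.00 subject; 6.87% × €2,035.00 = €139.80
Total: €245.44 + €139.80 = €385.24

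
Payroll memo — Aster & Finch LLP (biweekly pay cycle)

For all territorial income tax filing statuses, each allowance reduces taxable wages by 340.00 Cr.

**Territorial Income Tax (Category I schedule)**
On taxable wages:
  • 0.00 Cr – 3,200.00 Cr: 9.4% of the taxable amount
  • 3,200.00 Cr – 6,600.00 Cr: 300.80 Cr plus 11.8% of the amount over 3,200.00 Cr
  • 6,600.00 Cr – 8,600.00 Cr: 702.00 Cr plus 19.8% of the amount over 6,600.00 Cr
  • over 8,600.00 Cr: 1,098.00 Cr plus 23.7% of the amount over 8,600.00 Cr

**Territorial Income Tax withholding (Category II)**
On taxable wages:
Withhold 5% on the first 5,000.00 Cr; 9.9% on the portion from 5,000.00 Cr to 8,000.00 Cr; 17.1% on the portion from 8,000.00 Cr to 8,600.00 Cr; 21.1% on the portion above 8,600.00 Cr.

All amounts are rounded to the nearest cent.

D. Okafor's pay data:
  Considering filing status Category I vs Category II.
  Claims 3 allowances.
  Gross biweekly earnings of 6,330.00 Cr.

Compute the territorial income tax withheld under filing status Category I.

Territorial Income Tax (Category I): taxable = 6,330.00 Cr − 3×340.00 Cr = 5,310.00 Cr
  300.80 Cr + 11.8% × (5,310.00 Cr − 3,200.00 Cr) = 300.80 Cr + 11.8% × 2,110.00 Cr = 549.78 Cr

549.78 Cr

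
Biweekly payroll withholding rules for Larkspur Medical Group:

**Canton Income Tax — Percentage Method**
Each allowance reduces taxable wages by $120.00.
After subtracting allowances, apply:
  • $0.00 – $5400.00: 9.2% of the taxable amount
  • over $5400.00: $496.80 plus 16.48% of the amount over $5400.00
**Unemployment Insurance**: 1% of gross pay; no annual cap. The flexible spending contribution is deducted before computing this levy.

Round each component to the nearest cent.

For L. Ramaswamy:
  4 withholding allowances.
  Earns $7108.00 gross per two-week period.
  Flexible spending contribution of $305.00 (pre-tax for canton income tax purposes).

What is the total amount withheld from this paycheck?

Canton Income Tax: taxable = $7108.00 − $305.00 − 4×$120.00 = $6323.00
  $496.80 + 16.48% × ($6323.00 − $5400.00) = $496.80 + 16.48% × $923.00 = $648.91
Unemployment Insurance: 1% × $6803.00 = $68.03
Total: $648.91 + $68.03 = $716.94

$716.94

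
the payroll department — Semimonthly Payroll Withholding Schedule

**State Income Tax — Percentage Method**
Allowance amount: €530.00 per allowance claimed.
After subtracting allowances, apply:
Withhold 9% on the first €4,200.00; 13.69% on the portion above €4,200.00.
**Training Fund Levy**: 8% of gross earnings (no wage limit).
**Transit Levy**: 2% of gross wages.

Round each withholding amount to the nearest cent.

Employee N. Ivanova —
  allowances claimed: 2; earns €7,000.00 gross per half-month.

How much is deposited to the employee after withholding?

State Income Tax: taxable = €7,000.00 − 2×€530.00 = €5,940.00
  €378.00 + 13.69% × (€5,940.00 − €4,200.00) = €378.00 + 13.69% × €1,740.00 = €616.21
Training Fund Levy: 8% × €7,000.00 = €560.00
Transit Levy: 2% × €7,000.00 = €140.00
Total withheld: €616.21 + €560.00 + €140.00 = €1,316.21
Net pay: €7,000.00 − €1,316.21 = €5,683.79

€5,683.79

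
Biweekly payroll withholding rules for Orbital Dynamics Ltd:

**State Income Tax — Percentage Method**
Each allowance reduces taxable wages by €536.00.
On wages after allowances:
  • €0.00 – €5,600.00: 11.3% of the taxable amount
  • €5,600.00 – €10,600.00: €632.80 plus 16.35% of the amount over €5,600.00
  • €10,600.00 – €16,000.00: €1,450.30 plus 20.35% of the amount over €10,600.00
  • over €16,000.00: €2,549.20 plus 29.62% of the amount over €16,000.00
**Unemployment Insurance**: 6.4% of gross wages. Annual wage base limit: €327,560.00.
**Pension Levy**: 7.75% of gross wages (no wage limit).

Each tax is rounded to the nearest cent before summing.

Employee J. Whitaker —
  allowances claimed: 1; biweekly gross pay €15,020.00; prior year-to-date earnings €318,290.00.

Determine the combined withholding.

State Income Tax: taxable = €15,020.00 − 1×€536.00 = €14,484.00
  €1,450.30 + 20.35% × (€14,484.00 − €10,600.00) = €1,450.30 + 20.35% × €3,884.00 = €2,240.69
Unemployment Insurance: cap €327,560.00 − YTD €318,290.00 = €9,270.00 subject; 6.4% × €9,270.00 = €593.28
Pension Levy: 7.75% × €15,020.00 = €1,164.05
Total: €2,240.69 + €593.28 + €1,164.05 = €3,998.02

€3,998.02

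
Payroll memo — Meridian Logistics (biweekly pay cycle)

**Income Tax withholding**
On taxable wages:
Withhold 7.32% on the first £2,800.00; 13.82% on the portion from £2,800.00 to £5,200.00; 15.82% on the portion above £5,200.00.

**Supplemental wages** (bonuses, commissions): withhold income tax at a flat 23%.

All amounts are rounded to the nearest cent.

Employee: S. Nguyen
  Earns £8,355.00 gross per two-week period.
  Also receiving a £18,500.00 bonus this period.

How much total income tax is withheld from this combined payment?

Income Tax: taxable = £8,355.00
  £536.64 + 15.82% × (£8,355.00 − £5,200.00) = £536.64 + 15.82% × £3,155.00 = £1,035.76
Supplemental (23% flat on bonus): 23% × £18,500.00 = £4,255.00
Total income tax: £1,035.76 + £4,255.00 = £5,290.76

£5,290.76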